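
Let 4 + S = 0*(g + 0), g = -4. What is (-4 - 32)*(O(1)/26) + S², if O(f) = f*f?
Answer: 190/13 ≈ 14.615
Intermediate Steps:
O(f) = f²
S = -4 (S = -4 + 0*(-4 + 0) = -4 + 0*(-4) = -4 + 0 = -4)
(-4 - 32)*(O(1)/26) + S² = (-4 - 32)*(1²/26) + (-4)² = -36/26 + 16 = -36*1/26 + 16 = -18/13 + 16 = 190/13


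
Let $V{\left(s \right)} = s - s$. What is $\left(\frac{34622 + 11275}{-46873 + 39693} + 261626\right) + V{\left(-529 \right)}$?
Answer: $\frac{1878428783}{7180} \approx 2.6162 \cdot 10^{5}$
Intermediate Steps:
$V{\left(s \right)} = 0$
$\left(\frac{34622 + 11275}{-46873 + 39693} + 261626\right) + V{\left(-529 \right)} = \left(\frac{34622 + 11275}{-46873 + 39693} + 261626\right) + 0 = \left(\frac{45897}{-7180} + 261626\right) + 0 = \left(45897 \left(- \frac{1}{7180}\right) + 261626\right) + 0 = \left(- \frac{45897}{7180} + 261626\right) + 0 = \frac{1878428783}{7180} + 0 = \frac{1878428783}{7180}$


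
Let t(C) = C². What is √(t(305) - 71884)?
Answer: 27*√29 ≈ 145.40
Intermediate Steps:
√(t(305) - 71884) = √(305² - 71884) = √(93025 - 71884) = √21141 = 27*√29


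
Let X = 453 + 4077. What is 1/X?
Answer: 1/4530 ≈ 0.00022075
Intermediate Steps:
X = 4530
1/X = 1/4530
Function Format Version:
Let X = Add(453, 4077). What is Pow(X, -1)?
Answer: Rational(1, 4530) ≈ 0.00022075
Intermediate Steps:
X = 4530
Pow(X, -1) = Pow(4530, -1) = Rational(1, 4530)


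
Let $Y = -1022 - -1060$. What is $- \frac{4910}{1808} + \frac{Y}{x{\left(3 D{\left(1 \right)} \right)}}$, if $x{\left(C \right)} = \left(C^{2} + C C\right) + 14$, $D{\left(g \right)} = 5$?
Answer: $- \frac{8631}{3277} \approx -2.6338$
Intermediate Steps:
$Y = 38$ ($Y = -1022 + 1060 = 38$)
$x{\left(C \right)} = 14 + 2 C^{2}$ ($x{\left(C \right)} = \left(C^{2} + C^{2}\right) + 14 = 2 C^{2} + 14 = 14 + 2 C^{2}$)
$- \frac{4910}{1808} + \frac{Y}{x{\left(3 D{\left(1 \right)} \right)}} = - \frac{4910}{1808} + \frac{38}{14 + 2 \left(3 \cdot 5\right)^{2}} = \left(-4910\right) \frac{1}{1808} + \frac{38}{14 + 2 \cdot 15^{2}} = - \frac{2455}{904} + \frac{38}{14 + 2 \cdot 225} = - \frac{2455}{904} + \frac{38}{14 + 450} = - \frac{2455}{904} + \frac{38}{464} = - \frac{2455}{904} + 38 \cdot \frac{1}{464} = - \frac{2455}{904} + \frac{19}{232} = - \frac{8631}{3277}$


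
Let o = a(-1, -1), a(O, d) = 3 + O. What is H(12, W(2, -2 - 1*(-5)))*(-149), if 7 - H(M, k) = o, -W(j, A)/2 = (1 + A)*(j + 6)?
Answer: -745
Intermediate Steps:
o = 2 (o = 3 - 1 = 2)
W(j, A) = -2*(1 + A)*(6 + j) (W(j, A) = -2*(1 + A)*(j + 6) = -2*(1 + A)*(6 + j))
H(M, k) = 5 (H(M, k) = 7 - 1*2 = 7 - 2 = 5)
H(12, W(2, -2 - 1*(-5)))*(-149) = 5*(-149) = -745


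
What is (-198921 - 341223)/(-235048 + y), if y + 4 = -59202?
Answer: 270072/147127 ≈ 1.8356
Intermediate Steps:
y = -59206 (y = -4 - 59202 = -59206)
(-198921 - 341223)/(-235048 + y) = (-198921 - 341223)/(-235048 - 59206) = -540144/(-294254) = -540144*(-1/294254) = 270072/147127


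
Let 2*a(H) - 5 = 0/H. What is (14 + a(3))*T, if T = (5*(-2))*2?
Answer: -330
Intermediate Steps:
a(H) = 5/2 (a(H) = 5/2 + (0/H)/2 = 5/2 + (1/2)*0 = 5/2 + 0 = 5/2)
T = -20 (T = -10*2 = -20)
(14 + a(3))*T = (14 + 5/2)*(-20) = (33/2)*(-20) = -330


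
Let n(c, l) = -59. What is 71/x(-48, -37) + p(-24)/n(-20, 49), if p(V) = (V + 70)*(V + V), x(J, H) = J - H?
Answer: 20099/649 ≈ 30.969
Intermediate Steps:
p(V) = 2*V*(70 + V) (p(V) = (70 + V)*(2*V) = 2*V*(70 + V))
71/x(-48, -37) + p(-24)/n(-20, 49) = 71/(-48 - 1*(-37)) + (2*(-24)*(70 - 24))/(-59) = 71/(-48 + 37) + (2*(-24)*46)*(-1/59) = 71/(-11) - 2208*(-1/59) = 71*(-1/11) + 2208/59 = -71/11 + 2208/59 = 20099/649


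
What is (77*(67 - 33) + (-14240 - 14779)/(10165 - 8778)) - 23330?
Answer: -28756563/1387 ≈ -20733.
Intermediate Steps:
(77*(67 - 33) + (-14240 - 14779)/(10165 - 8778)) - 23330 = (77*34 - 29019/1387) - 23330 = (2618 - 29019*1/1387) - 23330 = (2618 - 29019/1387) - 23330 = 3602147/1387 - 23330 = -28756563/1387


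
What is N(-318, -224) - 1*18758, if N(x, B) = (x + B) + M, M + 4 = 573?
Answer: -18731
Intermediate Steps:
M = 569 (M = -4 + 573 = 569)
N(x, B) = 569 + B + x (N(x, B) = (x + B) + 569 = (B + x) + 569 = 569 + B + x)
N(-318, -224) - 1*18758 = (569 - 224 - 318) - 1*18758 = 27 - 18758 = -18731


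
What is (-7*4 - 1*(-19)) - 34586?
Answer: -34595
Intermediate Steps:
(-7*4 - 1*(-19)) - 34586 = (-28 + 19) - 34586 = -9 - 34586 = -34595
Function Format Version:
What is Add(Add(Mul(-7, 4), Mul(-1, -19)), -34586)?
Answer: -34595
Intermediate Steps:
Add(Add(Mul(-7, 4), Mul(-1, -19)), -34586) = Add(Add(-28, 19), -34586) = Add(-9, -34586) = -34595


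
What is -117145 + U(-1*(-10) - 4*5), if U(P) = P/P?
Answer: -117144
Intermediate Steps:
U(P) = 1
-117145 + U(-1*(-10) - 4*5) = -117145 + 1 = -117144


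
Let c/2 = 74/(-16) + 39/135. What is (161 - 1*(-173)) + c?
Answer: 58559/180 ≈ 325.33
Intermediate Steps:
c = -1561/180 (c = 2*(74/(-16) + 39/135) = 2*(74*(-1/16) + 39*(1/135)) = 2*(-37/8 + 13/45) = 2*(-1561/360) = -1561/180 ≈ -8.6722)
(161 - 1*(-173)) + c = (161 - 1*(-173)) - 1561/180 = (161 + 173) - 1561/180 = 334 - 1561/180 = 58559/180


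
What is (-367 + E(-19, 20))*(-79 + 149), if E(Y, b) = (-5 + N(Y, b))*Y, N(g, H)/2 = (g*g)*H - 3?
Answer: -19216260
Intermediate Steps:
N(g, H) = -6 + 2*H*g² (N(g, H) = 2*((g*g)*H - 3) = 2*(g²*H - 3) = 2*(H*g² - 3) = 2*(-3 + H*g²) = -6 + 2*H*g²)
E(Y, b) = Y*(-11 + 2*b*Y²) (E(Y, b) = (-5 + (-6 + 2*b*Y²))*Y = (-11 + 2*b*Y²)*Y = Y*(-11 + 2*b*Y²))
(-367 + E(-19, 20))*(-79 + 149) = (-367 - 19*(-11 + 2*20*(-19)²))*(-79 + 149) = (-367 - 19*(-11 + 2*20*361))*70 = (-367 - 19*(-11 + 14440))*70 = (-367 - 19*14429)*70 = (-367 - 274151)*70 = -274518*70 = -19216260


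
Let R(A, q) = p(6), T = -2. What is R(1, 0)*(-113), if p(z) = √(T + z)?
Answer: -226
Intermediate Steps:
p(z) = √(-2 + z)
R(A, q) = 2 (R(A, q) = √(-2 + 6) = √4 = 2)
R(1, 0)*(-113) = 2*(-113) = -226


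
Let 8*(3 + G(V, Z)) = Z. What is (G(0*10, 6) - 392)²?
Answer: 2486929/16 ≈ 1.5543e+5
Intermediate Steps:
G(V, Z) = -3 + Z/8
(G(0*10, 6) - 392)² = ((-3 + (⅛)*6) - 392)² = ((-3 + ¾) - 392)² = (-9/4 - 392)² = (-1577/4)² = 2486929/16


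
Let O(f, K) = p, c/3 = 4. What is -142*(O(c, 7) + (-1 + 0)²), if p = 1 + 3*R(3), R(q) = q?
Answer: -1562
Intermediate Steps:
c = 12 (c = 3*4 = 12)
p = 10 (p = 1 + 3*3 = 1 + 9 = 10)
O(f, K) = 10
-142*(O(c, 7) + (-1 + 0)²) = -142*(10 + (-1 + 0)²) = -142*(10 + (-1)²) = -142*(10 + 1) = -142*11 = -1562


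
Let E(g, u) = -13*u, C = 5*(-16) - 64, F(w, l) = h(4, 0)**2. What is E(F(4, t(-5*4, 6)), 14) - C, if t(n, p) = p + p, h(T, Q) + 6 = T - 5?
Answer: -38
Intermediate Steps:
h(T, Q) = -11 + T (h(T, Q) = -6 + (T - 5) = -6 + (-5 + T) = -11 + T)
t(n, p) = 2*p
F(w, l) = 49 (F(w, l) = (-11 + 4)**2 = (-7)**2 = 49)
C = -144 (C = -80 - 64 = -144)
E(F(4, t(-5*4, 6)), 14) - C = -13*14 - 1*(-144) = -182 + 144 = -38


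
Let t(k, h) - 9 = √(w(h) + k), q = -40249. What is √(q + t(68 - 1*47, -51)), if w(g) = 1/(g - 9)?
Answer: √(-36216000 + 30*√18885)/30 ≈ 200.59*I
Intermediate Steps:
w(g) = 1/(-9 + g)
t(k, h) = 9 + √(k + 1/(-9 + h)) (t(k, h) = 9 + √(1/(-9 + h) + k) = 9 + √(k + 1/(-9 + h)))
√(q + t(68 - 1*47, -51)) = √(-40249 + (9 + √((1 + (68 - 1*47)*(-9 - 51))/(-9 - 51)))) = √(-40249 + (9 + √((1 + (68 - 47)*(-60))/(-60)))) = √(-40249 + (9 + √(-(1 + 21*(-60))/60))) = √(-40249 + (9 + √(-(1 - 1260)/60))) = √(-40249 + (9 + √(-1/60*(-1259)))) = √(-40249 + (9 + √(1259/60))) = √(-40249 + (9 + √18885/30)) = √(-40240 + √18885/30)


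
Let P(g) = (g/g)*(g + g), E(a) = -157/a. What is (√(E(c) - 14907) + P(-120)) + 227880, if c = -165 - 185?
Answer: 227640 + I*√73042102/70 ≈ 2.2764e+5 + 122.09*I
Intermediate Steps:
c = -350
P(g) = 2*g (P(g) = 1*(2*g) = 2*g)
(√(E(c) - 14907) + P(-120)) + 227880 = (√(-157/(-350) - 14907) + 2*(-120)) + 227880 = (√(-157*(-1/350) - 14907) - 240) + 227880 = (√(157/350 - 14907) - 240) + 227880 = (√(-5217293/350) - 240) + 227880 = (I*√73042102/70 - 240) + 227880 = (-240 + I*√73042102/70) + 227880 = 227640 + I*√73042102/70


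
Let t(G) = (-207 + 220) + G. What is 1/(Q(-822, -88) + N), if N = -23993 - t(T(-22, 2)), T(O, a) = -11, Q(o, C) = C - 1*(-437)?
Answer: -1/23646 ≈ -4.2290e-5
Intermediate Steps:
Q(o, C) = 437 + C (Q(o, C) = C + 437 = 437 + C)
t(G) = 13 + G
N = -23995 (N = -23993 - (13 - 11) = -23993 - 1*2 = -23993 - 2 = -23995)
1/(Q(-822, -88) + N) = 1/((437 - 88) - 23995) = 1/(349 - 23995) = 1/(-23646) = -1/23646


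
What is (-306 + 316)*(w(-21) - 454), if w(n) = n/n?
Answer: -4530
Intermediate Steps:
w(n) = 1
(-306 + 316)*(w(-21) - 454) = (-306 + 316)*(1 - 454) = 10*(-453) = -4530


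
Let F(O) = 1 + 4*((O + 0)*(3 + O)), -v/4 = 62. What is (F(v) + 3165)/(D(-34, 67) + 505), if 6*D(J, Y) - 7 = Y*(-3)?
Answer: 369309/709 ≈ 520.89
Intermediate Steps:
D(J, Y) = 7/6 - Y/2 (D(J, Y) = 7/6 + (Y*(-3))/6 = 7/6 + (-3*Y)/6 = 7/6 - Y/2)
v = -248 (v = -4*62 = -248)
F(O) = 1 + 4*O*(3 + O) (F(O) = 1 + 4*(O*(3 + O)) = 1 + 4*O*(3 + O))
(F(v) + 3165)/(D(-34, 67) + 505) = ((1 + 4*(-248)² + 12*(-248)) + 3165)/((7/6 - ½*67) + 505) = ((1 + 4*61504 - 2976) + 3165)/((7/6 - 67/2) + 505) = ((1 + 246016 - 2976) + 3165)/(-97/3 + 505) = (243041 + 3165)/(1418/3) = 246206*(3/1418) = 369309/709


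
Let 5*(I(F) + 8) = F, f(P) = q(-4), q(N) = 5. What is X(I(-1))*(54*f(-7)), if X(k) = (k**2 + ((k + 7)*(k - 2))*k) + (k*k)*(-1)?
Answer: -677484/25 ≈ -27099.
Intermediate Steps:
f(P) = 5
I(F) = -8 + F/5
X(k) = k*(-2 + k)*(7 + k) (X(k) = (k**2 + ((7 + k)*(-2 + k))*k) + k**2*(-1) = (k**2 + ((-2 + k)*(7 + k))*k) - k**2 = (k**2 + k*(-2 + k)*(7 + k)) - k**2 = k*(-2 + k)*(7 + k))
X(I(-1))*(54*f(-7)) = ((-8 + (1/5)*(-1))*(-14 + (-8 + (1/5)*(-1))**2 + 5*(-8 + (1/5)*(-1))))*(54*5) = ((-8 - 1/5)*(-14 + (-8 - 1/5)**2 + 5*(-8 - 1/5)))*270 = -41*(-14 + (-41/5)**2 + 5*(-41/5))/5*270 = -41*(-14 + 1681/25 - 41)/5*270 = -41/5*306/25*270 = -12546/125*270 = -677484/25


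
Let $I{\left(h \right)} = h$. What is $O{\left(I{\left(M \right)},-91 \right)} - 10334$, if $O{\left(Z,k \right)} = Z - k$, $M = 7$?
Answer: $-10236$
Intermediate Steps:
$O{\left(I{\left(M \right)},-91 \right)} - 10334 = \left(7 - -91\right) - 10334 = \left(7 + 91\right) - 10334 = 98 - 10334 = -10236$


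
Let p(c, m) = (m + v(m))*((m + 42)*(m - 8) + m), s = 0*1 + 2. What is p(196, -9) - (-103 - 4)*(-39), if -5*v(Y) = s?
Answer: 1185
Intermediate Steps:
s = 2 (s = 0 + 2 = 2)
v(Y) = -⅖ (v(Y) = -⅕*2 = -⅖)
p(c, m) = (-⅖ + m)*(m + (-8 + m)*(42 + m)) (p(c, m) = (m - ⅖)*((m + 42)*(m - 8) + m) = (-⅖ + m)*((42 + m)*(-8 + m) + m) = (-⅖ + m)*((-8 + m)*(42 + m) + m) = (-⅖ + m)*(m + (-8 + m)*(42 + m)))
p(196, -9) - (-103 - 4)*(-39) = (672/5 + (-9)³ - 350*(-9) + (173/5)*(-9)²) - (-103 - 4)*(-39) = (672/5 - 729 + 3150 + (173/5)*81) - (-107)*(-39) = (672/5 - 729 + 3150 + 14013/5) - 1*4173 = 5358 - 4173 = 1185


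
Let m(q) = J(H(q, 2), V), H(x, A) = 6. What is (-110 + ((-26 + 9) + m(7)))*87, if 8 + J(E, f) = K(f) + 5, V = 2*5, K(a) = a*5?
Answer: -6960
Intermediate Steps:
K(a) = 5*a
V = 10
J(E, f) = -3 + 5*f (J(E, f) = -8 + (5*f + 5) = -8 + (5 + 5*f) = -3 + 5*f)
m(q) = 47 (m(q) = -3 + 5*10 = -3 + 50 = 47)
(-110 + ((-26 + 9) + m(7)))*87 = (-110 + ((-26 + 9) + 47))*87 = (-110 + (-17 + 47))*87 = (-110 + 30)*87 = -80*87 = -6960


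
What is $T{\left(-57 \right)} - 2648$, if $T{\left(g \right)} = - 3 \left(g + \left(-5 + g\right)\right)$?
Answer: $-2291$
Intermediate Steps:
$T{\left(g \right)} = 15 - 6 g$ ($T{\left(g \right)} = - 3 \left(-5 + 2 g\right) = 15 - 6 g$)
$T{\left(-57 \right)} - 2648 = \left(15 - -342\right) - 2648 = \left(15 + 342\right) - 2648 = 357 - 2648 = -2291$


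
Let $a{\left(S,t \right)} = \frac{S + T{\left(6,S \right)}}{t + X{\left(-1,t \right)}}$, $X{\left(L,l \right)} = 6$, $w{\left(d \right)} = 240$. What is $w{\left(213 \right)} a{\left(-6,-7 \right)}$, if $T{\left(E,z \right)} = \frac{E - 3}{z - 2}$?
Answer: $1530$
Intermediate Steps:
$T{\left(E,z \right)} = \frac{-3 + E}{-2 + z}$
$a{\left(S,t \right)} = \frac{S + \frac{3}{-2 + S}}{6 + t}$ ($a{\left(S,t \right)} = \frac{S + \frac{-3 + 6}{-2 + S}}{t + 6} = \frac{S + \frac{1}{-2 + S} 3}{6 + t} = \frac{S + \frac{3}{-2 + S}}{6 + t}$)
$w{\left(213 \right)} a{\left(-6,-7 \right)} = 240 \frac{3 - 6 \left(-2 - 6\right)}{\left(-2 - 6\right) \left(6 - 7\right)} = 240 \frac{3 - -48}{\left(-8\right) \left(-1\right)} = 240 \left(\left(- \frac{1}{8}\right) \left(-1\right) \left(3 + 48\right)\right) = 240 \left(\left(- \frac{1}{8}\right) \left(-1\right) 51\right) = 240 \cdot \frac{51}{8} = 1530$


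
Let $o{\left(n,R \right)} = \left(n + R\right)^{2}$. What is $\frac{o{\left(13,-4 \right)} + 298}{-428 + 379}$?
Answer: $- \frac{379}{49} \approx -7.7347$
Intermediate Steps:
$o{\left(n,R \right)} = \left(R + n\right)^{2}$
$\frac{o{\left(13,-4 \right)} + 298}{-428 + 379} = \frac{\left(-4 + 13\right)^{2} + 298}{-428 + 379} = \frac{9^{2} + 298}{-49} = \left(81 + 298\right) \left(- \frac{1}{49}\right) = 379 \left(- \frac{1}{49}\right) = - \frac{379}{49}$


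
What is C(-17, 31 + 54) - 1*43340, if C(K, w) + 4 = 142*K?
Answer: -45758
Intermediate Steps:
C(K, w) = -4 + 142*K
C(-17, 31 + 54) - 1*43340 = (-4 + 142*(-17)) - 1*43340 = (-4 - 2414) - 43340 = -2418 - 43340 = -45758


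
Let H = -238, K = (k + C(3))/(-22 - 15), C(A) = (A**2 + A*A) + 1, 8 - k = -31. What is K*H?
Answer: 13804/37 ≈ 373.08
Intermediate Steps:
k = 39 (k = 8 - 1*(-31) = 8 + 31 = 39)
C(A) = 1 + 2*A**2 (C(A) = (A**2 + A**2) + 1 = 2*A**2 + 1 = 1 + 2*A**2)
K = -58/37 (K = (39 + (1 + 2*3**2))/(-22 - 15) = (39 + (1 + 2*9))/(-37) = (39 + (1 + 18))*(-1/37) = (39 + 19)*(-1/37) = 58*(-1/37) = -58/37 ≈ -1.5676)
K*H = -58/37*(-238) = 13804/37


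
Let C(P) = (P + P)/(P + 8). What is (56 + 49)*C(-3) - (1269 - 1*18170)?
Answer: 16775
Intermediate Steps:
C(P) = 2*P/(8 + P) (C(P) = (2*P)/(8 + P) = 2*P/(8 + P))
(56 + 49)*C(-3) - (1269 - 1*18170) = (56 + 49)*(2*(-3)/(8 - 3)) - (1269 - 1*18170) = 105*(2*(-3)/5) - (1269 - 18170) = 105*(2*(-3)*(⅕)) - 1*(-16901) = 105*(-6/5) + 16901 = -126 + 16901 = 16775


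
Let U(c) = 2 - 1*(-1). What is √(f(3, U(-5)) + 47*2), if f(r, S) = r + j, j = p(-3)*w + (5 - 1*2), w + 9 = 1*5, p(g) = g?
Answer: 4*√7 ≈ 10.583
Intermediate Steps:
w = -4 (w = -9 + 1*5 = -9 + 5 = -4)
j = 15 (j = -3*(-4) + (5 - 1*2) = 12 + (5 - 2) = 12 + 3 = 15)
U(c) = 3 (U(c) = 2 + 1 = 3)
f(r, S) = 15 + r (f(r, S) = r + 15 = 15 + r)
√(f(3, U(-5)) + 47*2) = √((15 + 3) + 47*2) = √(18 + 94) = √112 = 4*√7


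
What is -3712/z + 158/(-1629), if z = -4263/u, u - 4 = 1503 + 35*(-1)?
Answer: 102302146/79821 ≈ 1281.6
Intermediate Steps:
u = 1472 (u = 4 + (1503 + 35*(-1)) = 4 + (1503 - 35) = 4 + 1468 = 1472)
z = -4263/1472 ≈ -2.8961
-3712/z + 158/(-1629) = -3712/(-4263/1472) + 158/(-1629) = -3712*(-1472/4263) + 158*(-1/1629) = 188416/147 - 158/1629 = 102302146/79821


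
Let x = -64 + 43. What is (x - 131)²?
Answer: 23104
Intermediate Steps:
x = -21
(x - 131)² = (-21 - 131)² = (-152)² = 23104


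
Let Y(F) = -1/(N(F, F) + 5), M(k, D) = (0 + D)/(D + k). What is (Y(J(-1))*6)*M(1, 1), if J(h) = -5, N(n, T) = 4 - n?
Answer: -3/14 ≈ -0.21429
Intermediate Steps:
M(k, D) = D/(D + k)
Y(F) = -1/(9 - F) (Y(F) = -1/((4 - F) + 5) = -1/(9 - F))
(Y(J(-1))*6)*M(1, 1) = (6/(-9 - 5))*(1/(1 + 1)) = (6/(-14))*(1/2) = (-1/14*6)*(1*(½)) = -3/7*½ = -3/14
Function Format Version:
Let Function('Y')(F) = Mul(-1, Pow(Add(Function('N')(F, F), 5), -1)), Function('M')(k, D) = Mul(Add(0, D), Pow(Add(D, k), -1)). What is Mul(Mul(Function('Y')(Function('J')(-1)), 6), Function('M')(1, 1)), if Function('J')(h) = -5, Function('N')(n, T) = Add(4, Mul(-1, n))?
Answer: Rational(-3, 14) ≈ -0.21429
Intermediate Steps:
Function('M')(k, D) = Mul(D, Pow(Add(D, k), -1))
Function('Y')(F) = Mul(-1, Pow(Add(9, Mul(-1, F)), -1)) (Function('Y')(F) = Mul(-1, Pow(Add(Add(4, Mul(-1, F)), 5), -1)) = Mul(-1, Pow(Add(9, Mul(-1, F)), -1)))
Mul(Mul(Function('Y')(Function('J')(-1)), 6), Function('M')(1, 1)) = Mul(Mul(Pow(Add(-9, -5), -1), 6), Mul(1, Pow(Add(1, 1), -1))) = Mul(Mul(Pow(-14, -1), 6), Mul(1, Pow(2, -1))) = Mul(Mul(Rational(-1, 14), 6), Mul(1, Rational(1, 2))) = Mul(Rational(-3, 7), Rational(1, 2)) = Rational(-3, 14)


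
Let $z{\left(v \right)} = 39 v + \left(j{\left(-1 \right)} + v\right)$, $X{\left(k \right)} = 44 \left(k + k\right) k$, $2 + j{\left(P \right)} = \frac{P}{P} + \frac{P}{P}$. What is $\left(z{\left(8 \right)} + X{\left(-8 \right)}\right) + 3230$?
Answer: $9182$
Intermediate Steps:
$j{\left(P \right)} = 0$ ($j{\left(P \right)} = -2 + \left(\frac{P}{P} + \frac{P}{P}\right) = -2 + \left(1 + 1\right) = -2 + 2 = 0$)
$X{\left(k \right)} = 88 k^{2}$ ($X{\left(k \right)} = 44 \cdot 2 k k = 88 k k = 88 k^{2}$)
$z{\left(v \right)} = 40 v$ ($z{\left(v \right)} = 39 v + \left(0 + v\right) = 39 v + v = 40 v$)
$\left(z{\left(8 \right)} + X{\left(-8 \right)}\right) + 3230 = \left(40 \cdot 8 + 88 \left(-8\right)^{2}\right) + 3230 = \left(320 + 88 \cdot 64\right) + 3230 = \left(320 + 5632\right) + 3230 = 5952 + 3230 = 9182$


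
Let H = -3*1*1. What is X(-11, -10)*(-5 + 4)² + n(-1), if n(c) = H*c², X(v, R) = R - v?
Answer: -2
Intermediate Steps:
H = -3 (H = -3*1 = -3)
n(c) = -3*c²
X(-11, -10)*(-5 + 4)² + n(-1) = (-10 - 1*(-11))*(-5 + 4)² - 3*(-1)² = (-10 + 11)*(-1)² - 3*1 = 1*1 - 3 = 1 - 3 = -2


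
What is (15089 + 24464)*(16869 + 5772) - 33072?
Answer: 895486401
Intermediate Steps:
(15089 + 24464)*(16869 + 5772) - 33072 = 39553*22641 - 33072 = 895519473 - 33072 = 895486401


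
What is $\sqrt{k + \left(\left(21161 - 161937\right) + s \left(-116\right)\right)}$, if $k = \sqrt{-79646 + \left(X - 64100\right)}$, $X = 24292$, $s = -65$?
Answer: $\sqrt{-133236 + i \sqrt{119454}} \approx 0.473 + 365.02 i$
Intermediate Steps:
$k = i \sqrt{119454}$ ($k = \sqrt{-79646 + \left(24292 - 64100\right)} = \sqrt{-79646 - 39808} = \sqrt{-119454} = i \sqrt{119454} \approx 345.62 i$)
$\sqrt{k + \left(\left(21161 - 161937\right) + s \left(-116\right)\right)} = \sqrt{i \sqrt{119454} + \left(\left(21161 - 161937\right) - -7540\right)} = \sqrt{i \sqrt{119454} + \left(-140776 + 7540\right)} = \sqrt{i \sqrt{119454} - 133236} = \sqrt{-133236 + i \sqrt{119454}}$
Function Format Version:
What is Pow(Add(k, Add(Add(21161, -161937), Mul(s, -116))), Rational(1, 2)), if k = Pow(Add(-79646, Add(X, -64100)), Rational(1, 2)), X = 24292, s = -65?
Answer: Pow(Add(-133236, Mul(I, Pow(119454, Rational(1, 2)))), Rational(1, 2)) ≈ Add(0.473, Mul(365.02, I))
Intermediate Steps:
k = Mul(I, Pow(119454, Rational(1, 2))) (k = Pow(Add(-79646, Add(24292, -64100)), Rational(1, 2)) = Pow(Add(-79646, -39808), Rational(1, 2)) = Pow(-119454, Rational(1, 2)) = Mul(I, Pow(119454, Rational(1, 2))) ≈ Mul(345.62, I))
Pow(Add(k, Add(Add(21161, -161937), Mul(s, -116))), Rational(1, 2)) = Pow(Add(Mul(I, Pow(119454, Rational(1, 2))), Add(Add(21161, -161937), Mul(-65, -116))), Rational(1, 2)) = Pow(Add(Mul(I, Pow(119454, Rational(1, 2))), Add(-140776, 7540)), Rational(1, 2)) = Pow(Add(Mul(I, Pow(119454, Rational(1, 2))), -133236), Rational(1, 2)) = Pow(Add(-133236, Mul(I, Pow(119454, Rational(1, 2)))), Rational(1, 2))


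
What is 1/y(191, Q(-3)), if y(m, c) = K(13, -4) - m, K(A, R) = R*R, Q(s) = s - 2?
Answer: -1/175 ≈ -0.0057143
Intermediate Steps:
Q(s) = -2 + s
K(A, R) = R**2
y(m, c) = 16 - m (y(m, c) = (-4)**2 - m = 16 - m)
1/y(191, Q(-3)) = 1/(16 - 1*191) = 1/(16 - 191) = 1/(-175) = -1/175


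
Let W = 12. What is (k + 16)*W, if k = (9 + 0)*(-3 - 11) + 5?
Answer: -1260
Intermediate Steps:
k = -121 (k = 9*(-14) + 5 = -126 + 5 = -121)
(k + 16)*W = (-121 + 16)*12 = -105*12 = -1260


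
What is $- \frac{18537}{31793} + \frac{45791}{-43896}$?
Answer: $- \frac{2269533415}{1395585528} \approx -1.6262$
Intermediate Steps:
$- \frac{18537}{31793} + \frac{45791}{-43896} = \left(-18537\right) \frac{1}{31793} + 45791 \left(- \frac{1}{43896}\right) = - \frac{18537}{31793} - \frac{45791}{43896} = - \frac{2269533415}{1395585528}$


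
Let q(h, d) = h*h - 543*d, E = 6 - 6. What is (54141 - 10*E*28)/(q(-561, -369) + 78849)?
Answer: 18047/197979 ≈ 0.091156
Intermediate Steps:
E = 0
q(h, d) = h² - 543*d
(54141 - 10*E*28)/(q(-561, -369) + 78849) = (54141 - 10*0*28)/(((-561)² - 543*(-369)) + 78849) = (54141 + 0*28)/((314721 + 200367) + 78849) = (54141 + 0)/(515088 + 78849) = 54141/593937 = 54141*(1/593937) = 18047/197979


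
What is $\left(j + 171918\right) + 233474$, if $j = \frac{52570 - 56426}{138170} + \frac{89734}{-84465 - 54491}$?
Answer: $\frac{1945832812510681}{4799887630} \approx 4.0539 \cdot 10^{5}$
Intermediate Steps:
$j = - \frac{3233590279}{4799887630}$ ($j = \left(52570 - 56426\right) \frac{1}{138170} + \frac{89734}{-138956} = \left(-3856\right) \frac{1}{138170} + 89734 \left(- \frac{1}{138956}\right) = - \frac{1928}{69085} - \frac{44867}{69478} = - \frac{3233590279}{4799887630} \approx -0.67368$)
$\left(j + 171918\right) + 233474 = \left(- \frac{3233590279}{4799887630} + 171918\right) + 233474 = \frac{825183847984061}{4799887630} + 233474 = \frac{1945832812510681}{4799887630}$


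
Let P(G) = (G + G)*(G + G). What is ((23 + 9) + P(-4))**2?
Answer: 9216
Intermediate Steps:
P(G) = 4*G**2 (P(G) = (2*G)*(2*G) = 4*G**2)
((23 + 9) + P(-4))**2 = ((23 + 9) + 4*(-4)**2)**2 = (32 + 4*16)**2 = (32 + 64)**2 = 96**2 = 9216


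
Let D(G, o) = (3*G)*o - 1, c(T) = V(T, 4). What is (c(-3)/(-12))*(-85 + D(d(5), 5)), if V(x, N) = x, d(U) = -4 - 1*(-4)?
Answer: -43/2 ≈ -21.500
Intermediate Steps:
d(U) = 0 (d(U) = -4 + 4 = 0)
c(T) = T
D(G, o) = -1 + 3*G*o (D(G, o) = 3*G*o - 1 = -1 + 3*G*o)
(c(-3)/(-12))*(-85 + D(d(5), 5)) = (-3/(-12))*(-85 + (-1 + 3*0*5)) = (-3*(-1/12))*(-85 + (-1 + 0)) = (-85 - 1)/4 = (¼)*(-86) = -43/2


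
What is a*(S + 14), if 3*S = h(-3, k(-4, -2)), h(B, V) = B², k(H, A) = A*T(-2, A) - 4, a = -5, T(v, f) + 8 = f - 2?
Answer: -85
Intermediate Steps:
T(v, f) = -10 + f (T(v, f) = -8 + (f - 2) = -8 + (-2 + f) = -10 + f)
k(H, A) = -4 + A*(-10 + A) (k(H, A) = A*(-10 + A) - 4 = -4 + A*(-10 + A))
S = 3 (S = (⅓)*(-3)² = (⅓)*9 = 3)
a*(S + 14) = -5*(3 + 14) = -5*17 = -85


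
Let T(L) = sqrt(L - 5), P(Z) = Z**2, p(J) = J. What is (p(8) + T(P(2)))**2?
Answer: (8 + I)**2 ≈ 63.0 + 16.0*I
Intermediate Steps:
T(L) = sqrt(-5 + L)
(p(8) + T(P(2)))**2 = (8 + sqrt(-5 + 2**2))**2 = (8 + sqrt(-5 + 4))**2 = (8 + sqrt(-1))**2 = (8 + I)**2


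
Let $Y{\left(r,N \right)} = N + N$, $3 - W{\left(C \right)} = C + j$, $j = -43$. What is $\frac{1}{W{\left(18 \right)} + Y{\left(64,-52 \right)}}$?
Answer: $- \frac{1}{76} \approx -0.013158$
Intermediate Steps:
$W{\left(C \right)} = 46 - C$ ($W{\left(C \right)} = 3 - \left(C - 43\right) = 3 - \left(-43 + C\right) = 46 - C$)
$Y{\left(r,N \right)} = 2 N$
$\frac{1}{W{\left(18 \right)} + Y{\left(64,-52 \right)}} = \frac{1}{\left(46 - 18\right) + 2 \left(-52\right)} = \frac{1}{\left(46 - 18\right) - 104} = \frac{1}{28 - 104} = \frac{1}{-76} = - \frac{1}{76}$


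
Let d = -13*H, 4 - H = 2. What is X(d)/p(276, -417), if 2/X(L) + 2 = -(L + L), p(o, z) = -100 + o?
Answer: 1/4400 ≈ 0.00022727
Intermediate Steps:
H = 2 (H = 4 - 1*2 = 4 - 2 = 2)
d = -26 (d = -13*2 = -26)
X(L) = 2/(-2 - 2*L) (X(L) = 2/(-2 - (L + L)) = 2/(-2 - 2*L))
X(d)/p(276, -417) = (-1/(1 - 26))/(-100 + 276) = -1/(-25)/176 = -1*(-1/25)*(1/176) = (1/25)*(1/176) = 1/4400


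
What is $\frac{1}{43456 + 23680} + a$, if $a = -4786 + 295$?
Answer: $- \frac{301507775}{67136} \approx -4491.0$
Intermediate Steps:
$a = -4491$
$\frac{1}{43456 + 23680} + a = \frac{1}{43456 + 23680} - 4491 = \frac{1}{67136} - 4491 = - \frac{301507775}{67136}$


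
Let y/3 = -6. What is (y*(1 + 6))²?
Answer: 15876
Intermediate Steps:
y = -18 (y = 3*(-6) = -18)
(y*(1 + 6))² = (-18*(1 + 6))² = (-18*7)² = (-126)² = 15876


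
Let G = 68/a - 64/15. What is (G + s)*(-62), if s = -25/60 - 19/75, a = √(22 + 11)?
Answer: 45911/150 - 4216*√33/33 ≈ -427.84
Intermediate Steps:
a = √33 ≈ 5.7446
s = -67/100 (s = -25*1/60 - 19*1/75 = -5/12 - 19/75 = -67/100 ≈ -0.67000)
G = -64/15 + 68*√33/33 (G = 68/(√33) - 64/15 = 68*(√33/33) - 64*1/15 = 68*√33/33 - 64/15 = -64/15 + 68*√33/33 ≈ 7.5706)
(G + s)*(-62) = ((-64/15 + 68*√33/33) - 67/100)*(-62) = (-1481/300 + 68*√33/33)*(-62) = 45911/150 - 4216*√33/33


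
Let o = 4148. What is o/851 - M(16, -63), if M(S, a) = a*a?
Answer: -3373471/851 ≈ -3964.1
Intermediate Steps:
M(S, a) = a²
o/851 - M(16, -63) = 4148/851 - 1*(-63)² = 4148*(1/851) - 1*3969 = 4148/851 - 3969 = -3373471/851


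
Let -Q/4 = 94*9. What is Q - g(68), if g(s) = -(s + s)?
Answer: -3248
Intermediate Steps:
g(s) = -2*s
Q = -3384 (Q = -376*9 = -4*846 = -3384)
Q - g(68) = -3384 - (-2)*68 = -3384 - 1*(-136) = -3384 + 136 = -3248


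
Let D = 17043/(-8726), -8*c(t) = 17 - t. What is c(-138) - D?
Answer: -608093/34904 ≈ -17.422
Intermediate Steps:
c(t) = -17/8 + t/8 (c(t) = -(17 - t)/8 = -17/8 + t/8)
D = -17043/8726 (D = 17043*(-1/8726) = -17043/8726 ≈ -1.9531)
c(-138) - D = (-17/8 + (⅛)*(-138)) - 1*(-17043/8726) = (-17/8 - 69/4) + 17043/8726 = -155/8 + 17043/8726 = -608093/34904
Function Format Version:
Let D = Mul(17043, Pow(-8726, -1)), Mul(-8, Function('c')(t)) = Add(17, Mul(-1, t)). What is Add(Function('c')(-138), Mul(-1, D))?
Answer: Rational(-608093, 34904) ≈ -17.422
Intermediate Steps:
Function('c')(t) = Add(Rational(-17, 8), Mul(Rational(1, 8), t)) (Function('c')(t) = Mul(Rational(-1, 8), Add(17, Mul(-1, t))) = Add(Rational(-17, 8), Mul(Rational(1, 8), t)))
D = Rational(-17043, 8726) (D = Mul(17043, Rational(-1, 8726)) = Rational(-17043, 8726) ≈ -1.9531)
Add(Function('c')(-138), Mul(-1, D)) = Add(Add(Rational(-17, 8), Mul(Rational(1, 8), -138)), Mul(-1, Rational(-17043, 8726))) = Add(Add(Rational(-17, 8), Rational(-69, 4)), Rational(17043, 8726)) = Add(Rational(-155, 8), Rational(17043, 8726)) = Rational(-608093, 34904)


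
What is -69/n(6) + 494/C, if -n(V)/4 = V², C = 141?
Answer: 2995/752 ≈ 3.9827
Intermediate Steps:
n(V) = -4*V²
-69/n(6) + 494/C = -69/((-4*6²)) + 494/141 = -69/((-4*36)) + 494*(1/141) = -69/(-144) + 494/141 = -69*(-1/144) + 494/141 = 23/48 + 494/141 = 2995/752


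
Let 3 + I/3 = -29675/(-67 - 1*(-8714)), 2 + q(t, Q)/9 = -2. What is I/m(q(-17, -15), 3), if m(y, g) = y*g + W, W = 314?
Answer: -83424/890641 ≈ -0.093667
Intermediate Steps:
q(t, Q) = -36 (q(t, Q) = -18 + 9*(-2) = -18 - 18 = -36)
m(y, g) = 314 + g*y (m(y, g) = y*g + 314 = g*y + 314 = 314 + g*y)
I = -166848/8647 (I = -9 + 3*(-29675/(-67 - 1*(-8714))) = -9 + 3*(-29675/(-67 + 8714)) = -9 + 3*(-29675/8647) = -9 - 89025/8647 = -166848/8647 ≈ -19.295)
I/m(q(-17, -15), 3) = -166848/(8647*(314 + 3*(-36))) = -166848/(8647*(314 - 108)) = -166848/8647/206 = -166848/8647*1/206 = -83424/890641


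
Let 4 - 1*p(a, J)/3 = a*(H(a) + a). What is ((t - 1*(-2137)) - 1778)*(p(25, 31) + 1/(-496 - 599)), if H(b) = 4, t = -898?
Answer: 1276613954/1095 ≈ 1.1659e+6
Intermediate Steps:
p(a, J) = 12 - 3*a*(4 + a)
((t - 1*(-2137)) - 1778)*(p(25, 31) + 1/(-496 - 599)) = ((-898 - 1*(-2137)) - 1778)*((12 - 12*25 - 3*25²) + 1/(-496 - 599)) = ((-898 + 2137) - 1778)*((12 - 300 - 3*625) + 1/(-1095)) = (1239 - 1778)*((12 - 300 - 1875) - 1/1095) = -539*(-2163 - 1/1095) = -539*(-2368486/1095) = 1276613954/1095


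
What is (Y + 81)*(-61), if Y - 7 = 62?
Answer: -9150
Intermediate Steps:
Y = 69 (Y = 7 + 62 = 69)
(Y + 81)*(-61) = (69 + 81)*(-61) = 150*(-61) = -9150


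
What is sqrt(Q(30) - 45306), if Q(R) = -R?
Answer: 2*I*sqrt(11334) ≈ 212.92*I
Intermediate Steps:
sqrt(Q(30) - 45306) = sqrt(-1*30 - 45306) = sqrt(-30 - 45306) = sqrt(-45336) = 2*I*sqrt(11334)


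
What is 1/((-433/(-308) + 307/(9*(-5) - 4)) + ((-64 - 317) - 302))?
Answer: -2156/1483025 ≈ -0.0014538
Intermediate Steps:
1/((-433/(-308) + 307/(9*(-5) - 4)) + ((-64 - 317) - 302)) = 1/((-433*(-1/308) + 307/(-45 - 4)) + (-381 - 302)) = 1/((433/308 + 307/(-49)) - 683) = 1/((433/308 + 307*(-1/49)) - 683) = 1/((433/308 - 307/49) - 683) = 1/(-10477/2156 - 683) = 1/(-1483025/2156) = -2156/1483025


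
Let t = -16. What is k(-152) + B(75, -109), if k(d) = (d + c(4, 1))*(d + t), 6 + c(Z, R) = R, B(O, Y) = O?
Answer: 26451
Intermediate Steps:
c(Z, R) = -6 + R
k(d) = (-16 + d)*(-5 + d) (k(d) = (d + (-6 + 1))*(d - 16) = (d - 5)*(-16 + d) = (-5 + d)*(-16 + d) = (-16 + d)*(-5 + d))
k(-152) + B(75, -109) = (80 + (-152)² - 21*(-152)) + 75 = (80 + 23104 + 3192) + 75 = 26376 + 75 = 26451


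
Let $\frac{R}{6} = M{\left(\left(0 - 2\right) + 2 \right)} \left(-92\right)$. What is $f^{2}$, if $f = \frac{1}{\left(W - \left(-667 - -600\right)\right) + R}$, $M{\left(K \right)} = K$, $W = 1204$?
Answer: $\frac{1}{1615441} \approx 6.1903 \cdot 10^{-7}$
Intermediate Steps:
$R = 0$ ($R = 6 \left(\left(0 - 2\right) + 2\right) \left(-92\right) = 6 \left(-2 + 2\right) \left(-92\right) = 6 \cdot 0 \left(-92\right) = 6 \cdot 0 = 0$)
$f = \frac{1}{1271}$ ($f = \frac{1}{\left(1204 - \left(-667 - -600\right)\right) + 0} = \frac{1}{\left(1204 - \left(-667 + 600\right)\right) + 0} = \frac{1}{\left(1204 - -67\right) + 0} = \frac{1}{\left(1204 + 67\right) + 0} = \frac{1}{1271 + 0} = \frac{1}{1271} \approx 0.00078678$)
$f^{2} = \left(\frac{1}{1271}\right)^{2} = \frac{1}{1615441}$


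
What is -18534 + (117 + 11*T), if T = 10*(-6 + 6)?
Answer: -18417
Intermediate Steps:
T = 0 (T = 10*0 = 0)
-18534 + (117 + 11*T) = -18534 + (117 + 11*0) = -18534 + (117 + 0) = -18534 + 117 = -18417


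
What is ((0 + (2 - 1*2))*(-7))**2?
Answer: 0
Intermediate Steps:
((0 + (2 - 1*2))*(-7))**2 = ((0 + (2 - 2))*(-7))**2 = ((0 + 0)*(-7))**2 = (0*(-7))**2 = 0**2 = 0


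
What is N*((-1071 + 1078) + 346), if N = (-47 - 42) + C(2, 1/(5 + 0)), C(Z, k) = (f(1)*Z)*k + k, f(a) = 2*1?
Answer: -31064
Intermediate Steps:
f(a) = 2
C(Z, k) = k + 2*Z*k (C(Z, k) = (2*Z)*k + k = 2*Z*k + k = k + 2*Z*k)
N = -88 (N = (-47 - 42) + (1 + 2*2)/(5 + 0) = -89 + (1 + 4)/5 = -89 + (⅕)*5 = -89 + 1 = -88)
N*((-1071 + 1078) + 346) = -88*((-1071 + 1078) + 346) = -88*(7 + 346) = -88*353 = -31064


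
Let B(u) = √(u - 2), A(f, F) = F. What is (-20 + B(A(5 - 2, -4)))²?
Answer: (20 - I*√6)² ≈ 394.0 - 97.98*I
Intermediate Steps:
B(u) = √(-2 + u)
(-20 + B(A(5 - 2, -4)))² = (-20 + √(-2 - 4))² = (-20 + √(-6))² = (-20 + I*√6)²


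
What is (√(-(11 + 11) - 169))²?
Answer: -191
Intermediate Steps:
(√(-(11 + 11) - 169))² = (√(-1*22 - 169))² = (√(-22 - 169))² = (√(-191))² = (I*√191)² = -191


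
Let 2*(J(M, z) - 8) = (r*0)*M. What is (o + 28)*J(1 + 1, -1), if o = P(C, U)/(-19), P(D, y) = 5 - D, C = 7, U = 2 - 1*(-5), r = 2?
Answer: 4272/19 ≈ 224.84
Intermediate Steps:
U = 7 (U = 2 + 5 = 7)
o = 2/19 (o = (5 - 1*7)/(-19) = (5 - 7)*(-1/19) = -2*(-1/19) = 2/19 ≈ 0.10526)
J(M, z) = 8 (J(M, z) = 8 + ((2*0)*M)/2 = 8 + (0*M)/2 = 8 + (1/2)*0 = 8 + 0 = 8)
(o + 28)*J(1 + 1, -1) = (2/19 + 28)*8 = (534/19)*8 = 4272/19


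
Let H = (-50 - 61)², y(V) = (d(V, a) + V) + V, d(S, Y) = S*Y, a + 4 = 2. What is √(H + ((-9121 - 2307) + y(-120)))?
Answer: √893 ≈ 29.883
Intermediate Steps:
a = -2 (a = -4 + 2 = -2)
y(V) = 0 (y(V) = (V*(-2) + V) + V = (-2*V + V) + V = -V + V = 0)
H = 12321 (H = (-111)² = 12321)
√(H + ((-9121 - 2307) + y(-120))) = √(12321 + ((-9121 - 2307) + 0)) = √(12321 + (-11428 + 0)) = √(12321 - 11428) = √893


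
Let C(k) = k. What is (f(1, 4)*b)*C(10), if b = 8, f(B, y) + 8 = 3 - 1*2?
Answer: -560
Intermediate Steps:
f(B, y) = -7 (f(B, y) = -8 + (3 - 1*2) = -8 + (3 - 2) = -8 + 1 = -7)
(f(1, 4)*b)*C(10) = -7*8*10 = -56*10 = -560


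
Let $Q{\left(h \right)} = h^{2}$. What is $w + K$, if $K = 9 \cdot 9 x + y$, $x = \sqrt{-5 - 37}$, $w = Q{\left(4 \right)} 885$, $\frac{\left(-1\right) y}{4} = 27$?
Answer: $14052 + 81 i \sqrt{42} \approx 14052.0 + 524.94 i$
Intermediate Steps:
$y = -108$ ($y = \left(-4\right) 27 = -108$)
$w = 14160$ ($w = 4^{2} \cdot 885 = 16 \cdot 885 = 14160$)
$x = i \sqrt{42}$ ($x = \sqrt{-42} = i \sqrt{42} \approx 6.4807 i$)
$K = -108 + 81 i \sqrt{42}$ ($K = 9 \cdot 9 i \sqrt{42} - 108 = 81 i \sqrt{42} - 108 = -108 + 81 i \sqrt{42} \approx -108.0 + 524.94 i$)
$w + K = 14160 - \left(108 - 81 i \sqrt{42}\right) = 14052 + 81 i \sqrt{42}$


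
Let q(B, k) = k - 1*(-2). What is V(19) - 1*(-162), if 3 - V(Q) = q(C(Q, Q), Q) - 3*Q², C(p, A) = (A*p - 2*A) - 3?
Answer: 1227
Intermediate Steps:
C(p, A) = -3 - 2*A + A*p (C(p, A) = (-2*A + A*p) - 3 = -3 - 2*A + A*p)
q(B, k) = 2 + k (q(B, k) = k + 2 = 2 + k)
V(Q) = 1 - Q + 3*Q² (V(Q) = 3 - ((2 + Q) - 3*Q²) = 3 - (2 + Q - 3*Q²) = 3 + (-2 - Q + 3*Q²) = 1 - Q + 3*Q²)
V(19) - 1*(-162) = (1 - 1*19 + 3*19²) - 1*(-162) = (1 - 19 + 3*361) + 162 = (1 - 19 + 1083) + 162 = 1065 + 162 = 1227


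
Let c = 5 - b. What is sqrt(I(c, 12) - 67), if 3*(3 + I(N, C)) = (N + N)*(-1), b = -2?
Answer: 4*I*sqrt(42)/3 ≈ 8.641*I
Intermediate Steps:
c = 7 (c = 5 - 1*(-2) = 5 + 2 = 7)
I(N, C) = -3 - 2*N/3 (I(N, C) = -3 + ((N + N)*(-1))/3 = -3 + ((2*N)*(-1))/3 = -3 + (-2*N)/3 = -3 - 2*N/3)
sqrt(I(c, 12) - 67) = sqrt((-3 - 2/3*7) - 67) = sqrt((-3 - 14/3) - 67) = sqrt(-23/3 - 67) = sqrt(-224/3) = 4*I*sqrt(42)/3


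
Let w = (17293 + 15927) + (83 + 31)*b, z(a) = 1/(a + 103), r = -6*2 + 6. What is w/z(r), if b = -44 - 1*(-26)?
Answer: 3023296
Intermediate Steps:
r = -6 (r = -12 + 6 = -6)
z(a) = 1/(103 + a)
b = -18 (b = -44 + 26 = -18)
w = 31168 (w = (17293 + 15927) + (83 + 31)*(-18) = 33220 + 114*(-18) = 33220 - 2052 = 31168)
w/z(r) = 31168/(1/(103 - 6)) = 31168/(1/97) = 31168*97 = 3023296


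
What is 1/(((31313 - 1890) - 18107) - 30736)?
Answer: -1/19420 ≈ -5.1493e-5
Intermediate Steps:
1/(((31313 - 1890) - 18107) - 30736) = 1/((29423 - 18107) - 30736) = 1/(11316 - 30736) = 1/(-19420) = -1/19420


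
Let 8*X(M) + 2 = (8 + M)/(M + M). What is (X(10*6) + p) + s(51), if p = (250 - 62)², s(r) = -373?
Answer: 8392997/240 ≈ 34971.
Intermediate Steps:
p = 35344 (p = 188² = 35344)
X(M) = -¼ + (8 + M)/(16*M) (X(M) = -¼ + ((8 + M)/(M + M))/8 = -¼ + ((8 + M)/((2*M)))/8 = -¼ + ((8 + M)*(1/(2*M)))/8 = -¼ + ((8 + M)/(2*M))/8 = -¼ + (8 + M)/(16*M))
(X(10*6) + p) + s(51) = ((8 - 30*6)/(16*((10*6))) + 35344) - 373 = ((1/16)*(8 - 3*60)/60 + 35344) - 373 = ((1/16)*(1/60)*(8 - 180) + 35344) - 373 = ((1/16)*(1/60)*(-172) + 35344) - 373 = (-43/240 + 35344) - 373 = 8482517/240 - 373 = 8392997/240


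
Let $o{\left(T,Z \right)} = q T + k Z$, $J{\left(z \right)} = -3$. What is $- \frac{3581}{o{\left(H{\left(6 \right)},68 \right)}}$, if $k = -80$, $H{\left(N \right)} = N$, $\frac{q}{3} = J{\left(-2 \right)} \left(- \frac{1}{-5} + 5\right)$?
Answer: $\frac{17905}{28604} \approx 0.62596$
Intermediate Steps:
$q = - \frac{234}{5}$ ($q = 3 \left(- 3 \left(- \frac{1}{-5} + 5\right)\right) = 3 \left(- 3 \left(\left(-1\right) \left(- \frac{1}{5}\right) + 5\right)\right) = 3 \left(- 3 \left(\frac{1}{5} + 5\right)\right) = 3 \left(\left(-3\right) \frac{26}{5}\right) = 3 \left(- \frac{78}{5}\right) = - \frac{234}{5} \approx -46.8$)
$o{\left(T,Z \right)} = - 80 Z - \frac{234 T}{5}$ ($o{\left(T,Z \right)} = - \frac{234 T}{5} - 80 Z = - 80 Z - \frac{234 T}{5}$)
$- \frac{3581}{o{\left(H{\left(6 \right)},68 \right)}} = - \frac{3581}{\left(-80\right) 68 - \frac{1404}{5}} = - \frac{3581}{-5440 - \frac{1404}{5}} = - \frac{3581}{- \frac{28604}{5}} = \left(-3581\right) \left(- \frac{5}{28604}\right) = \frac{17905}{28604}$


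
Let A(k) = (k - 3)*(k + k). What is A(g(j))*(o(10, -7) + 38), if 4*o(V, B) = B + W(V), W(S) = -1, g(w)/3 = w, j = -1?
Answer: 1296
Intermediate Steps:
g(w) = 3*w
o(V, B) = -¼ + B/4 (o(V, B) = (B - 1)/4 = (-1 + B)/4 = -¼ + B/4)
A(k) = 2*k*(-3 + k) (A(k) = (-3 + k)*(2*k) = 2*k*(-3 + k))
A(g(j))*(o(10, -7) + 38) = (2*(3*(-1))*(-3 + 3*(-1)))*((-¼ + (¼)*(-7)) + 38) = (2*(-3)*(-3 - 3))*((-¼ - 7/4) + 38) = (2*(-3)*(-6))*(-2 + 38) = 36*36 = 1296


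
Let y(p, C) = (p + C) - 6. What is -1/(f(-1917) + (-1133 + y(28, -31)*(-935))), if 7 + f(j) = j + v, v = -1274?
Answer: -1/4084 ≈ -0.00024486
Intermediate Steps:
y(p, C) = -6 + C + p (y(p, C) = (C + p) - 6 = -6 + C + p)
f(j) = -1281 + j (f(j) = -7 + (j - 1274) = -7 + (-1274 + j) = -1281 + j)
-1/(f(-1917) + (-1133 + y(28, -31)*(-935))) = -1/((-1281 - 1917) + (-1133 + (-6 - 31 + 28)*(-935))) = -1/(-3198 + (-1133 - 9*(-935))) = -1/(-3198 + (-1133 + 8415)) = -1/(-3198 + 7282) = -1/4084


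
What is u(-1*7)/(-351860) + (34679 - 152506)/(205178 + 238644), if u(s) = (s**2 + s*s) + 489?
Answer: -20859565867/78081604460 ≈ -0.26715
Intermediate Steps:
u(s) = 489 + 2*s**2 (u(s) = (s**2 + s**2) + 489 = 2*s**2 + 489 = 489 + 2*s**2)
u(-1*7)/(-351860) + (34679 - 152506)/(205178 + 238644) = (489 + 2*(-1*7)**2)/(-351860) + (34679 - 152506)/(205178 + 238644) = (489 + 2*(-7)**2)*(-1/351860) - 117827/443822 = (489 + 2*49)*(-1/351860) - 117827*1/443822 = (489 + 98)*(-1/351860) - 117827/443822 = 587*(-1/351860) - 117827/443822 = -587/351860 - 117827/443822 = -20859565867/78081604460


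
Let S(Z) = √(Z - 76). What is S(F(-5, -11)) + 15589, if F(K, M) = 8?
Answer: 15589 + 2*I*√17 ≈ 15589.0 + 8.2462*I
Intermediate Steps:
S(Z) = √(-76 + Z)
S(F(-5, -11)) + 15589 = √(-76 + 8) + 15589 = √(-68) + 15589 = 2*I*√17 + 15589 = 15589 + 2*I*√17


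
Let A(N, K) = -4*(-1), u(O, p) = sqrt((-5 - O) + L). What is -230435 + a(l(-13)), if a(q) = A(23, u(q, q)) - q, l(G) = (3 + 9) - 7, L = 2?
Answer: -230436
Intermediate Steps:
u(O, p) = sqrt(-3 - O) (u(O, p) = sqrt((-5 - O) + 2) = sqrt(-3 - O))
A(N, K) = 4
l(G) = 5 (l(G) = 12 - 7 = 5)
a(q) = 4 - q
-230435 + a(l(-13)) = -230435 + (4 - 1*5) = -230435 + (4 - 5) = -230435 - 1 = -230436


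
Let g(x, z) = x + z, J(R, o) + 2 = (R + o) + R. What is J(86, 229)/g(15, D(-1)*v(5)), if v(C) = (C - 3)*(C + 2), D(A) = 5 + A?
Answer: 399/71 ≈ 5.6197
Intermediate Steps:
J(R, o) = -2 + o + 2*R (J(R, o) = -2 + ((R + o) + R) = -2 + (o + 2*R) = -2 + o + 2*R)
v(C) = (-3 + C)*(2 + C)
J(86, 229)/g(15, D(-1)*v(5)) = (-2 + 229 + 2*86)/(15 + (5 - 1)*(-6 + 5**2 - 1*5)) = (-2 + 229 + 172)/(15 + 4*(-6 + 25 - 5)) = 399/(15 + 4*14) = 399/(15 + 56) = 399/71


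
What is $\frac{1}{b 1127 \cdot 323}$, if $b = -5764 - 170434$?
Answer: $- \frac{1}{64139772158} \approx -1.5591 \cdot 10^{-11}$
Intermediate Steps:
$b = -176198$ ($b = -5764 - 170434 = -176198$)
$\frac{1}{b 1127 \cdot 323} = \frac{1}{\left(-176198\right) 1127 \cdot 323} = - \frac{1}{176198 \cdot 364021} = \left(- \frac{1}{176198}\right) \frac{1}{364021} = - \frac{1}{64139772158}$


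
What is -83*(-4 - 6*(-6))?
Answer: -2656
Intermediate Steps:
-83*(-4 - 6*(-6)) = -83*(-4 + 36) = -83*32 = -2656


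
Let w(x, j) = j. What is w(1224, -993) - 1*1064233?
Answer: -1065226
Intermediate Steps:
w(1224, -993) - 1*1064233 = -993 - 1*1064233 = -993 - 1064233 = -1065226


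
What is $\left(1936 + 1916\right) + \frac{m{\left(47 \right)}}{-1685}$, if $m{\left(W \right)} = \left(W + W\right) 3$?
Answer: $\frac{6490338}{1685} \approx 3851.8$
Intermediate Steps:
$m{\left(W \right)} = 6 W$ ($m{\left(W \right)} = 2 W 3 = 6 W$)
$\left(1936 + 1916\right) + \frac{m{\left(47 \right)}}{-1685} = \left(1936 + 1916\right) + \frac{6 \cdot 47}{-1685} = 3852 + 282 \left(- \frac{1}{1685}\right) = 3852 - \frac{282}{1685} = \frac{6490338}{1685}$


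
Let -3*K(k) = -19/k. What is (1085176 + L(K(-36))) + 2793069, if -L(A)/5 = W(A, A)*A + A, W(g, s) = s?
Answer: 45235858135/11664 ≈ 3.8782e+6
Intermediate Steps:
K(k) = 19/(3*k) (K(k) = -(-19)/(3*k) = 19/(3*k))
L(A) = -5*A - 5*A² (L(A) = -5*(A*A + A) = -5*(A² + A) = -5*(A + A²) = -5*A - 5*A²)
(1085176 + L(K(-36))) + 2793069 = (1085176 - 5*(19/3)/(-36)*(1 + (19/3)/(-36))) + 2793069 = (1085176 - 5*(19/3)*(-1/36)*(1 + (19/3)*(-1/36))) + 2793069 = (1085176 - 5*(-19/108)*(1 - 19/108)) + 2793069 = (1085176 - 5*(-19/108)*89/108) + 2793069 = (1085176 + 8455/11664) + 2793069 = 12657501319/11664 + 2793069 = 45235858135/11664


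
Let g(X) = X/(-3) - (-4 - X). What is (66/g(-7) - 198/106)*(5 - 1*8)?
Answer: 16038/53 ≈ 302.60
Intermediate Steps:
g(X) = 4 + 2*X/3 (g(X) = X*(-1/3) + (4 + X) = -X/3 + (4 + X) = 4 + 2*X/3)
(66/g(-7) - 198/106)*(5 - 1*8) = (66/(4 + (2/3)*(-7)) - 198/106)*(5 - 1*8) = (66/(4 - 14/3) - 198*1/106)*(5 - 8) = (66/(-2/3) - 99/53)*(-3) = (66*(-3/2) - 99/53)*(-3) = (-99 - 99/53)*(-3) = -5346/53*(-3) = 16038/53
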